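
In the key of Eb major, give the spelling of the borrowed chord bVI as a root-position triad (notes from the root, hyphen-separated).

Cb-Eb-Gb

bVI is built on the lowered scale degree 6. In Eb major degree 6 is C; lowered it becomes Cb. In Eb minor the chord on Cb is Cb–Eb–Gb.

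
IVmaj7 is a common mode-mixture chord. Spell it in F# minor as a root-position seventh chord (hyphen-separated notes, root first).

B-D#-F#-A#

The root, B, is scale degree 4 — the same note in F# minor and F# major; only the chord quality changes. Stacking thirds in F# major on B gives B–D#–F#–A#.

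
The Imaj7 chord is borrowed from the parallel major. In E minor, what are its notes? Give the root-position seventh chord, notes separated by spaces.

E G# B D#

Imaj7 is built on scale degree 1, which is E in both E minor and its parallel. Building the major-seventh chord from the parallel major on E: E–G#–B–D#.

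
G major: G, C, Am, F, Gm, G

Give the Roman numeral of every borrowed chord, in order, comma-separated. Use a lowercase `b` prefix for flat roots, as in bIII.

G major has the diatonic set G, Am, Bm, C, D, Em, F#dim. Of the given chords, G, C and Am are diatonic. But F (F–A–C) is foreign: the diatonic vii° on degree 7 is F#dim, whereas F comes from G minor. It is labeled bVII. Gm (G–Bb–D) is not: scale degree 1 in G major carries G (I). In G minor the chord on that degree is Gm, so here it functions as i, borrowed from the parallel minor.

bVII, i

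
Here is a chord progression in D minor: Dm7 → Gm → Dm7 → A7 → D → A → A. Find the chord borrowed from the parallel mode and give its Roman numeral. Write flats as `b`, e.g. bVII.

The diatonic triads in D minor (with V from harmonic minor) are Dm, Edim, F, Gm, A, Bb, C. Dm7, Gm, A7 and A are all diatonic. But D (D–F#–A) is foreign: the diatonic i on degree 1 is Dm, whereas D comes from D major. It is labeled I.

I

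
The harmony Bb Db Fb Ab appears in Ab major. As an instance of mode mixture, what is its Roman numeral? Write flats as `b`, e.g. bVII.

Bb is scale degree 2 in Ab major. Diatonically Ab major has Bbm (ii) on that degree; Bb–Db–Fb–Ab is instead the half-diminished-seventh chord native to Ab minor, so it takes the label iiø7.

iiø7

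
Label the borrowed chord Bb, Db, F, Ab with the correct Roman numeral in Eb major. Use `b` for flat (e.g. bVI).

v7

The root Bb is the diatonic 5th degree of Eb major; the borrowing shows in the chord quality. Bb–Db–F–Ab is a minor-seventh chord — the form found in Eb minor, not the diatonic V (Bb). Borrowed into Eb major it is written v7.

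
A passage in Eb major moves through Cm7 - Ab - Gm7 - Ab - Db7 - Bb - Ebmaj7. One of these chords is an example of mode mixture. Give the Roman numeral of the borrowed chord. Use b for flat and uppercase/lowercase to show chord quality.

bVII7

In Eb major the diatonic chords are Eb, Fm, Gm, Ab, Bb, Cm, Ddim. Of the given chords, Cm7, Ab, Gm7, Bb and Ebmaj7 are diatonic. Db7 (Db–F–Ab–Cb) doesn't fit — on degree 7 Eb major would have Ddim (vii°). Db7 is the degree-7 chord of Eb minor, so it is the borrowed bVII7.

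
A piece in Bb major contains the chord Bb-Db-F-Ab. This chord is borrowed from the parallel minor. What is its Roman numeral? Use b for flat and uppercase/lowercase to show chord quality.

i7

Bb is scale degree 1 in Bb major. Diatonically Bb major has Bb (I) on that degree; Bb–Db–F–Ab is instead the minor-seventh chord native to Bb minor, so it takes the label i7.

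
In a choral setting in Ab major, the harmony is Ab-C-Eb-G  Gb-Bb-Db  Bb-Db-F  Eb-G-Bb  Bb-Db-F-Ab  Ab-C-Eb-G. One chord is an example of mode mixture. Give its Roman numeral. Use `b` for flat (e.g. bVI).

bVII

Ab major has the diatonic set Ab, Bbm, Cm, Db, Eb, Fm, Gdim. Of the given chords, Ab–C–Eb–G = Abmaj7, Bb–Db–F = Bbm, Eb–G–Bb = Eb and Bb–Db–F–Ab = Bbm7 are diatonic. Gb–Bb–Db is not: scale degree 7 in Ab major carries Gdim (vii°). In Ab minor the chord on that degree is Gb, so here it functions as bVII, borrowed from the parallel minor.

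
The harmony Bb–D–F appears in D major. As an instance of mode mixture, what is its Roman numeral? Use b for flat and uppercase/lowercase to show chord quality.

bVI

Bb is the lowered form of scale degree 6 in D major (the diatonic degree 6 is B). The diatonic chord on degree 6 would be Bm (vi), but Bb–D–F is the major chord from D minor. As a borrowed chord it is labeled bVI.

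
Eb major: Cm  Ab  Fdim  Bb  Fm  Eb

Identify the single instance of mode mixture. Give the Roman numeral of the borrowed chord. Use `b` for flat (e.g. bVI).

ii°

In Eb major the diatonic chords are Eb, Fm, Gm, Ab, Bb, Cm, Ddim. Cm, Ab, Bb, Fm and Eb are all diatonic. Fdim (F–Ab–Cb) is not: scale degree 2 in Eb major carries Fm (ii). In Eb minor the chord on that degree is Fdim, so here it functions as ii°, borrowed from the parallel minor.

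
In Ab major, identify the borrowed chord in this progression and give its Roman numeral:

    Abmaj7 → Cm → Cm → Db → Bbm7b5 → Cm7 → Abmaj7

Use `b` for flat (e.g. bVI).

The diatonic triads in Ab major are Ab, Bbm, Cm, Db, Eb, Fm, Gdim. Abmaj7, Cm, Db and Cm7 all belong to that set. Bbm7b5 (Bb–Db–Fb–Ab) doesn't fit — on degree 2 Ab major would have Bbm (ii). Bbm7b5 is the degree-2 chord of Ab minor, so it is the borrowed iiø7.

iiø7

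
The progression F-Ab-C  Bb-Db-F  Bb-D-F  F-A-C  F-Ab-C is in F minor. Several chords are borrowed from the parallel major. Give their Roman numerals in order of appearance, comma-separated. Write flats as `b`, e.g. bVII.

IV, I

In F minor (with V from harmonic minor) the diatonic chords are Fm, Gdim, Ab, Bbm, C, Db, Eb. F–Ab–C = Fm and Bb–Db–F = Bbm are both diatonic. Bb–D–F is not: scale degree 4 in F minor carries Bbm (iv). In F major the chord on that degree is Bb, so here it functions as IV, borrowed from the parallel major. F–A–C is not: scale degree 1 in F minor carries Fm (i). In F major the chord on that degree is F, so here it functions as I, borrowed from the parallel major.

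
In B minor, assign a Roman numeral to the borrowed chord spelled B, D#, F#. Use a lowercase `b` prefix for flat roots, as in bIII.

I

The root B is the diatonic 1st degree of B minor; the borrowing shows in the chord quality. Diatonically B minor has Bm (i) on that degree; B–D#–F# is instead the major chord native to B major, so it takes the label I.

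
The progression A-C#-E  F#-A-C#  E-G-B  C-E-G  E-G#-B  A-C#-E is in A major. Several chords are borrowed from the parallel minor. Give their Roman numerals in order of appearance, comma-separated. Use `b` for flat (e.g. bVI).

v, bIII

In A major the diatonic chords are A, Bm, C#m, D, E, F#m, G#dim. A–C#–E = A, F#–A–C# = F#m and E–G#–B = E are all diatonic. E–G–B doesn't fit — on degree 5 A major would have E (V). Em is the degree-5 chord of A minor, so it is the borrowed v. But C–E–G is foreign: the diatonic iii on degree 3 is C#m, whereas C comes from A minor. It is labeled bIII.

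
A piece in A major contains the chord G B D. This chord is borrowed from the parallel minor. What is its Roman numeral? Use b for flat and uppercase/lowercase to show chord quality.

bVII

The root G is the lowered 7th scale degree — diatonically A major has G# there. Diatonically A major has G#dim (vii°) on that degree; G–B–D is instead the major chord native to A minor, so it takes the label bVII.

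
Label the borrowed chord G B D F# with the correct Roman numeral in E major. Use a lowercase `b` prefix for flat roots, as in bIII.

bIIImaj7

In E major scale degree 3 is G#; G is its lowered form, from E minor. Diatonically E major has G#m (iii) on that degree; G–B–D–F# is instead the major-seventh chord native to E minor, so it takes the label bIIImaj7.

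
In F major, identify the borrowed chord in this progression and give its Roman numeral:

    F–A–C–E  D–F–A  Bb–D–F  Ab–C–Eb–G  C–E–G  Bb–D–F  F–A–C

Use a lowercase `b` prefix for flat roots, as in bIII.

F major has the diatonic set F, Gm, Am, Bb, C, Dm, Edim. Of the given chords, F–A–C–E = Fmaj7, D–F–A = Dm, Bb–D–F = Bb, C–E–G = C and F–A–C = F are diatonic. Ab–C–Eb–G doesn't fit — on degree 3 F major would have Am (iii). Abmaj7 is the degree-3 chord of F minor, so it is the borrowed bIIImaj7.

bIIImaj7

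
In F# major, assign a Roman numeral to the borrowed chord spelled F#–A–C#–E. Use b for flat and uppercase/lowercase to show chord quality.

i7

The root F# is the diatonic 1st degree of F# major; the borrowing shows in the chord quality. The diatonic chord on degree 1 would be F# (I), but F#–A–C#–E is the minor-seventh chord from F# minor. As a borrowed chord it is labeled i7.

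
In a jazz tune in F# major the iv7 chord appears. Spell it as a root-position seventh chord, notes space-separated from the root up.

iv7 is built on scale degree 4, which is B in both F# major and its parallel. In F# minor the chord on B is B–D–F#–A.

B D F# A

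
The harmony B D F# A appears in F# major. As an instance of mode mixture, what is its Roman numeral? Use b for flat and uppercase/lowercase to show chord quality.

iv7

The root B is the diatonic 4th degree of F# major; the borrowing shows in the chord quality. The diatonic chord on degree 4 would be B (IV), but B–D–F#–A is the minor-seventh chord from F# minor. As a borrowed chord it is labeled iv7.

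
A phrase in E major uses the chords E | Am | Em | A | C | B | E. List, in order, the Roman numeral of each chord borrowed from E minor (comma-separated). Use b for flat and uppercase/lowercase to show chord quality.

iv, i, bVI

In E major the diatonic chords are E, F#m, G#m, A, B, C#m, D#dim. Of the given chords, E, A and B are diatonic. But Am (A–C–E) is foreign: the diatonic IV on degree 4 is A, whereas Am comes from E minor. It is labeled iv. Em (E–G–B) doesn't fit — on degree 1 E major would have E (I). Em is the degree-1 chord of E minor, so it is the borrowed i. But C (C–E–G) is foreign: the diatonic vi on degree 6 is C#m, whereas C comes from E minor. It is labeled bVI.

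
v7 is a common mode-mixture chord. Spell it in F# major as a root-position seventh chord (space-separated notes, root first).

v7 is built on scale degree 5, which is C# in both F# major and its parallel. Building the minor-seventh chord from the parallel minor on C#: C#–E–G#–B.

C# E G# B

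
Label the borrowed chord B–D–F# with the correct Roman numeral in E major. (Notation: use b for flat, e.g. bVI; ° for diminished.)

v

B is scale degree 5 in E major. Diatonically E major has B (V) on that degree; B–D–F# is instead the minor chord native to E minor, so it takes the label v.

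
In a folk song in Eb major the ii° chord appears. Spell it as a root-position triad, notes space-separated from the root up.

F Ab Cb

The root, F, is scale degree 2 — the same note in Eb major and Eb minor; only the chord quality changes. Stacking thirds in Eb minor on F gives F–Ab–Cb.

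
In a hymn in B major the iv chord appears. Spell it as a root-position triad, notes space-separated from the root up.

E G B

iv is built on scale degree 4, which is E in both B major and its parallel. In B minor the chord on E is E–G–B.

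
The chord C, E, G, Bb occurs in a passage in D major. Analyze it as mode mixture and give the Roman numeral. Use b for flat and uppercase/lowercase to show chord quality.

bVII7

In D major scale degree 7 is C#; C is its lowered form, from D minor. Diatonically D major has C#dim (vii°) on that degree; C–E–G–Bb is instead the dominant-seventh chord native to D minor, so it takes the label bVII7.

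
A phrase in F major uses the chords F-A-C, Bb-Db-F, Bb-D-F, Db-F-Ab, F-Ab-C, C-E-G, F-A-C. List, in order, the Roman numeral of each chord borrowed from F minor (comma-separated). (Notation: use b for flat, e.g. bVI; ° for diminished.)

iv, bVI, i

F major has the diatonic set F, Gm, Am, Bb, C, Dm, Edim. F–A–C = F, Bb–D–F = Bb and C–E–G = C are all diatonic. Bb–Db–F doesn't fit — on degree 4 F major would have Bb (IV). Bbm is the degree-4 chord of F minor, so it is the borrowed iv. But Db–F–Ab is foreign: the diatonic vi on degree 6 is Dm, whereas Db comes from F minor. It is labeled bVI. F–Ab–C doesn't fit — on degree 1 F major would have F (I). Fm is the degree-1 chord of F minor, so it is the borrowed i.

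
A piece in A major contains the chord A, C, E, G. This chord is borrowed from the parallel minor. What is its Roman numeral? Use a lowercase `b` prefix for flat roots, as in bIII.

i7

The root A is the diatonic 1st degree of A major; the borrowing shows in the chord quality. Diatonically A major has A (I) on that degree; A–C–E–G is instead the minor-seventh chord native to A minor, so it takes the label i7.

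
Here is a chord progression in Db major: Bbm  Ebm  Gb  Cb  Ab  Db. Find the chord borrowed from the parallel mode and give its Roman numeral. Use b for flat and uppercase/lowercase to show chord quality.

The diatonic triads in Db major are Db, Ebm, Fm, Gb, Ab, Bbm, Cdim. Bbm, Ebm, Gb, Ab and Db are all diatonic. Cb (Cb–Eb–Gb) doesn't fit — on degree 7 Db major would have Cdim (vii°). Cb is the degree-7 chord of Db minor, so it is the borrowed bVII.

bVII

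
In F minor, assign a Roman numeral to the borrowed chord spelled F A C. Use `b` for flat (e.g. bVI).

I

The root F is the diatonic 1st degree of F minor; the borrowing shows in the chord quality. Diatonically F minor has Fm (i) on that degree; F–A–C is instead the major chord native to F major, so it takes the label I.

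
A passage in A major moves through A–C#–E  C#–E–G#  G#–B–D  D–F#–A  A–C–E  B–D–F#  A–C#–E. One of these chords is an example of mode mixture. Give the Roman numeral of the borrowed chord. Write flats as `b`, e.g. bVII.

The diatonic triads in A major are A, Bm, C#m, D, E, F#m, G#dim. Of the given chords, A–C#–E = A, C#–E–G# = C#m, G#–B–D = G#dim, D–F#–A = D and B–D–F# = Bm are diatonic. A–C–E doesn't fit — on degree 1 A major would have A (I). Am is the degree-1 chord of A minor, so it is the borrowed i.

i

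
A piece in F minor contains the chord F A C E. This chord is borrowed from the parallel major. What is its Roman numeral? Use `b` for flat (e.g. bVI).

The root F is the diatonic 1st degree of F minor; the borrowing shows in the chord quality. Diatonically F minor has Fm (i) on that degree; F–A–C–E is instead the major-seventh chord native to F major, so it takes the label Imaj7.

Imaj7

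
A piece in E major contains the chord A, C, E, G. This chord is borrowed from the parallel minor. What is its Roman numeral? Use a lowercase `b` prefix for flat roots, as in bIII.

A is scale degree 4 in E major. The diatonic chord on degree 4 would be A (IV), but A–C–E–G is the minor-seventh chord from E minor. As a borrowed chord it is labeled iv7.

iv7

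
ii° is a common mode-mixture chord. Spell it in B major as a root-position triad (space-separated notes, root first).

The root, C#, is scale degree 2 — the same note in B major and B minor; only the chord quality changes. Stacking thirds in B minor on C# gives C#–E–G.

C# E G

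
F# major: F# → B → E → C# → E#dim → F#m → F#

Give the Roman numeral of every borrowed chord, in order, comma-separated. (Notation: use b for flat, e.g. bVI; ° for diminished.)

bVII, i

In F# major the diatonic chords are F#, G#m, A#m, B, C#, D#m, E#dim. F#, B, C# and E#dim are all diatonic. E (E–G#–B) doesn't fit — on degree 7 F# major would have E#dim (vii°). E is the degree-7 chord of F# minor, so it is the borrowed bVII. F#m (F#–A–C#) doesn't fit — on degree 1 F# major would have F# (I). F#m is the degree-1 chord of F# minor, so it is the borrowed i.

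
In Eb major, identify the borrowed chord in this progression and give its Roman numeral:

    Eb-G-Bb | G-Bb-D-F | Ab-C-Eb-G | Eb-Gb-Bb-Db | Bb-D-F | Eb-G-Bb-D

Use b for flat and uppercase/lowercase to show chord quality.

In Eb major the diatonic chords are Eb, Fm, Gm, Ab, Bb, Cm, Ddim. Eb–G–Bb = Eb, G–Bb–D–F = Gm7, Ab–C–Eb–G = Abmaj7, Bb–D–F = Bb and Eb–G–Bb–D = Ebmaj7 all belong to that set. Eb–Gb–Bb–Db is not: scale degree 1 in Eb major carries Eb (I). In Eb minor the chord on that degree is Ebm7, so here it functions as i7, borrowed from the parallel minor.

i7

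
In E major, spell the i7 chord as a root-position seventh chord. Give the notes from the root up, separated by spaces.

E G B D

The root, E, is scale degree 1 — the same note in E major and E minor; only the chord quality changes. In E minor the chord on E is E–G–B–D.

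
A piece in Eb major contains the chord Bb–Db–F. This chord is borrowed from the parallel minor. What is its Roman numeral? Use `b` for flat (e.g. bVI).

The root Bb is the diatonic 5th degree of Eb major; the borrowing shows in the chord quality. Diatonically Eb major has Bb (V) on that degree; Bb–Db–F is instead the minor chord native to Eb minor, so it takes the label v.

v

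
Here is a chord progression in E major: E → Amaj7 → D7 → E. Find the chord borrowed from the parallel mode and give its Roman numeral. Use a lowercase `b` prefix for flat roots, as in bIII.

bVII7

In E major the diatonic chords are E, F#m, G#m, A, B, C#m, D#dim. E and Amaj7 both belong to that set. D7 (D–F#–A–C) is not: scale degree 7 in E major carries D#dim (vii°). In E minor the chord on that degree is D7, so here it functions as bVII7, borrowed from the parallel minor.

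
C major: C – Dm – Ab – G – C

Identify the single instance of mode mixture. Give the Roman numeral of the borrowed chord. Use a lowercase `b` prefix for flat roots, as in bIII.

The diatonic triads in C major are C, Dm, Em, F, G, Am, Bdim. C, Dm and G all belong to that set. Ab (Ab–C–Eb) doesn't fit — on degree 6 C major would have Am (vi). Ab is the degree-6 chord of C minor, so it is the borrowed bVI.

bVI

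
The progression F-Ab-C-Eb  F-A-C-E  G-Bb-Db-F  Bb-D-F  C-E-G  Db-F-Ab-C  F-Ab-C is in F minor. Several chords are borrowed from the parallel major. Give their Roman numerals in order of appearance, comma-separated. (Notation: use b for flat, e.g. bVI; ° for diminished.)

The diatonic triads in F minor (with V from harmonic minor) are Fm, Gdim, Ab, Bbm, C, Db, Eb. F–Ab–C–Eb = Fm7, G–Bb–Db–F = Gm7b5, C–E–G = C, Db–F–Ab–C = Dbmaj7 and F–Ab–C = Fm are all diatonic. F–A–C–E doesn't fit — on degree 1 F minor would have Fm (i). Fmaj7 is the degree-1 chord of F major, so it is the borrowed Imaj7. But Bb–D–F is foreign: the diatonic iv on degree 4 is Bbm, whereas Bb comes from F major. It is labeled IV.

Imaj7, IV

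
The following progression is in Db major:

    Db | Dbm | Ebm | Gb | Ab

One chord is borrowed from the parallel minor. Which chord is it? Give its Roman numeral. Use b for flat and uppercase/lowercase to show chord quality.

i

The diatonic triads in Db major are Db, Ebm, Fm, Gb, Ab, Bbm, Cdim. Of the given chords, Db, Ebm, Gb and Ab are diatonic. But Dbm (Db–Fb–Ab) is foreign: the diatonic I on degree 1 is Db, whereas Dbm comes from Db minor. It is labeled i.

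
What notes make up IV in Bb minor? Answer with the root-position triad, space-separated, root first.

IV is built on scale degree 4, which is Eb in both Bb minor and its parallel. In Bb major the chord on Eb is Eb–G–Bb.

Eb G Bb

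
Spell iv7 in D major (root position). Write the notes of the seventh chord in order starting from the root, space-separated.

The root, G, is scale degree 4 — the same note in D major and D minor; only the chord quality changes. In D minor the chord on G is G–Bb–D–F.

G Bb D F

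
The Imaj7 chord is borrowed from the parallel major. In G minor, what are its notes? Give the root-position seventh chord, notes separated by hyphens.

The root, G, is scale degree 1 — the same note in G minor and G major; only the chord quality changes. Building the major-seventh chord from the parallel major on G: G–B–D–F#.

G-B-D-F#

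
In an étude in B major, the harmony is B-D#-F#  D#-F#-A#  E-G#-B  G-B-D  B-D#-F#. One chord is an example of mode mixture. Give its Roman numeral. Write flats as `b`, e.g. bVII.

bVI

The diatonic triads in B major are B, C#m, D#m, E, F#, G#m, A#dim. B–D#–F# = B, D#–F#–A# = D#m and E–G#–B = E are all diatonic. But G–B–D is foreign: the diatonic vi on degree 6 is G#m, whereas G comes from B minor. It is labeled bVI.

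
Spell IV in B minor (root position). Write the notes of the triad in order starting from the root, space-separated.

E G# B

IV is built on scale degree 4, which is E in both B minor and its parallel. Stacking thirds in B major on E gives E–G#–B.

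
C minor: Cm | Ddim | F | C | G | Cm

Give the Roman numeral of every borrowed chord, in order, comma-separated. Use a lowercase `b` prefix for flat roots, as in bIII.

In C minor (with V from harmonic minor) the diatonic chords are Cm, Ddim, Eb, Fm, G, Ab, Bb. Of the given chords, Cm, Ddim and G are diatonic. F (F–A–C) is not: scale degree 4 in C minor carries Fm (iv). In C major the chord on that degree is F, so here it functions as IV, borrowed from the parallel major. C (C–E–G) doesn't fit — on degree 1 C minor would have Cm (i). C is the degree-1 chord of C major, so it is the borrowed I.

IV, I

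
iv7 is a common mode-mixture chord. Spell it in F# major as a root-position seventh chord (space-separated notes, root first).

B D F# A

iv7 is built on scale degree 4, which is B in both F# major and its parallel. In F# minor the chord on B is B–D–F#–A.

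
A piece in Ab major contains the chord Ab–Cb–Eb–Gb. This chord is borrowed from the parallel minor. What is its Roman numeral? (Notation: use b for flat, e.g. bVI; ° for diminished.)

i7

The root Ab is the diatonic 1st degree of Ab major; the borrowing shows in the chord quality. The diatonic chord on degree 1 would be Ab (I), but Ab–Cb–Eb–Gb is the minor-seventh chord from Ab minor. As a borrowed chord it is labeled i7.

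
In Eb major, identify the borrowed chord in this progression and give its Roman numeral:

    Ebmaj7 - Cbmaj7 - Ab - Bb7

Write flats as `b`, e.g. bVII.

In Eb major the diatonic chords are Eb, Fm, Gm, Ab, Bb, Cm, Ddim. Ebmaj7, Ab and Bb7 all belong to that set. Cbmaj7 (Cb–Eb–Gb–Bb) is not: scale degree 6 in Eb major carries Cm (vi). In Eb minor the chord on that degree is Cbmaj7, so here it functions as bVImaj7, borrowed from the parallel minor.

bVImaj7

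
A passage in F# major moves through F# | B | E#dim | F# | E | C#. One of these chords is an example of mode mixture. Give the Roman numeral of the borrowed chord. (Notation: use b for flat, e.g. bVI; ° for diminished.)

bVII

The diatonic triads in F# major are F#, G#m, A#m, B, C#, D#m, E#dim. F#, B, E#dim and C# all belong to that set. E (E–G#–B) doesn't fit — on degree 7 F# major would have E#dim (vii°). E is the degree-7 chord of F# minor, so it is the borrowed bVII.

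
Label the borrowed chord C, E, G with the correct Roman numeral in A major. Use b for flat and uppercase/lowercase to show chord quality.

bIII

In A major scale degree 3 is C#; C is its lowered form, from A minor. Diatonically A major has C#m (iii) on that degree; C–E–G is instead the major chord native to A minor, so it takes the label bIII.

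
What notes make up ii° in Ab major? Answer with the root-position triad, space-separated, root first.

ii° is built on scale degree 2, which is Bb in both Ab major and its parallel. Building the diminished chord from the parallel minor on Bb: Bb–Db–Fb.

Bb Db Fb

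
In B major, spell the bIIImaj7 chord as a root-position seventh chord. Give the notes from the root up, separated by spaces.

bIIImaj7 is built on the lowered scale degree 3. In B major degree 3 is D#; lowered it becomes D. In B minor the chord on D is D–F#–A–C#.

D F# A C#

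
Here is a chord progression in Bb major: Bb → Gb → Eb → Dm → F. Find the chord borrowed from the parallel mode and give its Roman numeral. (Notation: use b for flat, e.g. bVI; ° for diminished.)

bVI

Bb major has the diatonic set Bb, Cm, Dm, Eb, F, Gm, Adim. Bb, Eb, Dm and F all belong to that set. But Gb (Gb–Bb–Db) is foreign: the diatonic vi on degree 6 is Gm, whereas Gb comes from Bb minor. It is labeled bVI.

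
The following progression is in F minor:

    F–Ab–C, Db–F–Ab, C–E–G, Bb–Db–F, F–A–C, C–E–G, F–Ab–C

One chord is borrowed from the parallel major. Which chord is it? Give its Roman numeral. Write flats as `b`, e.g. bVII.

In F minor (with V from harmonic minor) the diatonic chords are Fm, Gdim, Ab, Bbm, C, Db, Eb. Of the given chords, F–Ab–C = Fm, Db–F–Ab = Db, C–E–G = C and Bb–Db–F = Bbm are diatonic. F–A–C is not: scale degree 1 in F minor carries Fm (i). In F major the chord on that degree is F, so here it functions as I, borrowed from the parallel major.

I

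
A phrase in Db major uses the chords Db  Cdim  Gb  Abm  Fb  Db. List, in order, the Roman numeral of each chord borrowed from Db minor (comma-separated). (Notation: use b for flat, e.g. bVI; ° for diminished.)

Db major has the diatonic set Db, Ebm, Fm, Gb, Ab, Bbm, Cdim. Db, Cdim and Gb are all diatonic. But Abm (Ab–Cb–Eb) is foreign: the diatonic V on degree 5 is Ab, whereas Abm comes from Db minor. It is labeled v. Fb (Fb–Ab–Cb) is not: scale degree 3 in Db major carries Fm (iii). In Db minor the chord on that degree is Fb, so here it functions as bIII, borrowed from the parallel minor.

v, bIII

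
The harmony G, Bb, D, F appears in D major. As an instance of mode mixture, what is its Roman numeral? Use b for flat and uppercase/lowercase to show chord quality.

The root G is the diatonic 4th degree of D major; the borrowing shows in the chord quality. Diatonically D major has G (IV) on that degree; G–Bb–D–F is instead the minor-seventh chord native to D minor, so it takes the label iv7.

iv7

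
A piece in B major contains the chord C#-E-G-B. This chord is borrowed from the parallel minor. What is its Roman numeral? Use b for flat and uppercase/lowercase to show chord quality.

The root C# is the diatonic 2nd degree of B major; the borrowing shows in the chord quality. The diatonic chord on degree 2 would be C#m (ii), but C#–E–G–B is the half-diminished-seventh chord from B minor. As a borrowed chord it is labeled iiø7.

iiø7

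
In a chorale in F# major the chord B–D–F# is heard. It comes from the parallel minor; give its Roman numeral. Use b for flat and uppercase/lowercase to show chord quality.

iv

B is scale degree 4 in F# major. B–D–F# is a minor chord — the form found in F# minor, not the diatonic IV (B). Borrowed into F# major it is written iv.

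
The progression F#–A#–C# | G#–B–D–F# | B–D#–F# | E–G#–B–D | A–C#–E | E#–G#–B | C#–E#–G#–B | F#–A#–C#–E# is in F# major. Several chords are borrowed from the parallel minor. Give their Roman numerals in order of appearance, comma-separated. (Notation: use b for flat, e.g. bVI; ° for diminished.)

iiø7, bVII7, bIII

The diatonic triads in F# major are F#, G#m, A#m, B, C#, D#m, E#dim. F#–A#–C# = F#, B–D#–F# = B, E#–G#–B = E#dim, C#–E#–G#–B = C#7 and F#–A#–C#–E# = F#maj7 are all diatonic. But G#–B–D–F# is foreign: the diatonic ii on degree 2 is G#m, whereas G#m7b5 comes from F# minor. It is labeled iiø7. E–G#–B–D is not: scale degree 7 in F# major carries E#dim (vii°). In F# minor the chord on that degree is E7, so here it functions as bVII7, borrowed from the parallel minor. But A–C#–E is foreign: the diatonic iii on degree 3 is A#m, whereas A comes from F# minor. It is labeled bIII.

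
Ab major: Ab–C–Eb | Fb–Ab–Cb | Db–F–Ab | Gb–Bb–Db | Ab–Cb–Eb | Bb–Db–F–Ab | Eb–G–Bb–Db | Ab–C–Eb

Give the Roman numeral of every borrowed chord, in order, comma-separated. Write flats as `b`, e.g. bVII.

bVI, bVII, i

In Ab major the diatonic chords are Ab, Bbm, Cm, Db, Eb, Fm, Gdim. Ab–C–Eb = Ab, Db–F–Ab = Db, Bb–Db–F–Ab = Bbm7 and Eb–G–Bb–Db = Eb7 are all diatonic. Fb–Ab–Cb is not: scale degree 6 in Ab major carries Fm (vi). In Ab minor the chord on that degree is Fb, so here it functions as bVI, borrowed from the parallel minor. But Gb–Bb–Db is foreign: the diatonic vii° on degree 7 is Gdim, whereas Gb comes from Ab minor. It is labeled bVII. But Ab–Cb–Eb is foreign: the diatonic I on degree 1 is Ab, whereas Abm comes from Ab minor. It is labeled i.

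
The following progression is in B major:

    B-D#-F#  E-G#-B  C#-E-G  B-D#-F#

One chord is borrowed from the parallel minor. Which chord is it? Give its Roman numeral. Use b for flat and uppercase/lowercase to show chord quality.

The diatonic triads in B major are B, C#m, D#m, E, F#, G#m, A#dim. Of the given chords, B–D#–F# = B and E–G#–B = E are diatonic. C#–E–G is not: scale degree 2 in B major carries C#m (ii). In B minor the chord on that degree is C#dim, so here it functions as ii°, borrowed from the parallel minor.

ii°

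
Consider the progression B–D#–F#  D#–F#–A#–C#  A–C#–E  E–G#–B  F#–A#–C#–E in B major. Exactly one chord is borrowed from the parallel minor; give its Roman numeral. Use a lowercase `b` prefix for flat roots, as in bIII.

The diatonic triads in B major are B, C#m, D#m, E, F#, G#m, A#dim. Of the given chords, B–D#–F# = B, D#–F#–A#–C# = D#m7, E–G#–B = E and F#–A#–C#–E = F#7 are diatonic. A–C#–E doesn't fit — on degree 7 B major would have A#dim (vii°). A is the degree-7 chord of B minor, so it is the borrowed bVII.

bVII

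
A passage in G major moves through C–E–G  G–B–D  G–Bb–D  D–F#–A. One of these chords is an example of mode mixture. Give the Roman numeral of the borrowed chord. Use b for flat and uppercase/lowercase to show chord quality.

i

G major has the diatonic set G, Am, Bm, C, D, Em, F#dim. Of the given chords, C–E–G = C, G–B–D = G and D–F#–A = D are diatonic. G–Bb–D is not: scale degree 1 in G major carries G (I). In G minor the chord on that degree is Gm, so here it functions as i, borrowed from the parallel minor.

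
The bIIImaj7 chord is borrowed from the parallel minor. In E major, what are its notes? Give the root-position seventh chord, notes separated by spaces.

The root of bIIImaj7 is the lowered 3rd degree: G# becomes G. Building the major-seventh chord from the parallel minor on G: G–B–D–F#.

G B D F#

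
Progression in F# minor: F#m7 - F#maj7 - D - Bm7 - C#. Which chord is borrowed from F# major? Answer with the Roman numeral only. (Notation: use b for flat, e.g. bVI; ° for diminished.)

The diatonic triads in F# minor (with V from harmonic minor) are F#m, G#dim, A, Bm, C#, D, E. Of the given chords, F#m7, D, Bm7 and C# are diatonic. But F#maj7 (F#–A#–C#–E#) is foreign: the diatonic i on degree 1 is F#m, whereas F#maj7 comes from F# major. It is labeled Imaj7.

Imaj7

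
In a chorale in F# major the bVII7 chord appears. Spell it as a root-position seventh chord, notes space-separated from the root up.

E G# B D

Scale degree 7 in F# major is E#. bVII7 uses the lowered form, E, taken from F# minor. In F# minor the chord on E is E–G#–B–D.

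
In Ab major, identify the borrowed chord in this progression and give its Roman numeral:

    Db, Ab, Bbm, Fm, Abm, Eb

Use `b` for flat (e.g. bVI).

i

Ab major has the diatonic set Ab, Bbm, Cm, Db, Eb, Fm, Gdim. Of the given chords, Db, Ab, Bbm, Fm and Eb are diatonic. But Abm (Ab–Cb–Eb) is foreign: the diatonic I on degree 1 is Ab, whereas Abm comes from Ab minor. It is labeled i.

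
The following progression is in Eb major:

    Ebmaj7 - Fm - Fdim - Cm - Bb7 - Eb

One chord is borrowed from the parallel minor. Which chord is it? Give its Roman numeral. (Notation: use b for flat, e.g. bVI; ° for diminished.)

Eb major has the diatonic set Eb, Fm, Gm, Ab, Bb, Cm, Ddim. Of the given chords, Ebmaj7, Fm, Cm, Bb7 and Eb are diatonic. But Fdim (F–Ab–Cb) is foreign: the diatonic ii on degree 2 is Fm, whereas Fdim comes from Eb minor. It is labeled ii°.

ii°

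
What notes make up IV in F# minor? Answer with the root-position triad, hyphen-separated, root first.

B-D#-F#

The root, B, is scale degree 4 — the same note in F# minor and F# major; only the chord quality changes. Building the major chord from the parallel major on B: B–D#–F#.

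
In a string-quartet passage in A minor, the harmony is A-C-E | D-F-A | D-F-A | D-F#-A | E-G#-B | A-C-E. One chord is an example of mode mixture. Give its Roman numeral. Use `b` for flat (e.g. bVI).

IV

The diatonic triads in A minor (with V from harmonic minor) are Am, Bdim, C, Dm, E, F, G. Of the given chords, A–C–E = Am, D–F–A = Dm and E–G#–B = E are diatonic. But D–F#–A is foreign: the diatonic iv on degree 4 is Dm, whereas D comes from A major. It is labeled IV.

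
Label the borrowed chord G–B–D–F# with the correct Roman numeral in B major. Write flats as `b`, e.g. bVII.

In B major scale degree 6 is G#; G is its lowered form, from B minor. Diatonically B major has G#m (vi) on that degree; G–B–D–F# is instead the major-seventh chord native to B minor, so it takes the label bVImaj7.

bVImaj7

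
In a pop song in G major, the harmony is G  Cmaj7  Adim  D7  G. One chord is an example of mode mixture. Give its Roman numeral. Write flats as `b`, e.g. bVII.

G major has the diatonic set G, Am, Bm, C, D, Em, F#dim. Of the given chords, G, Cmaj7 and D7 are diatonic. But Adim (A–C–Eb) is foreign: the diatonic ii on degree 2 is Am, whereas Adim comes from G minor. It is labeled ii°.

ii°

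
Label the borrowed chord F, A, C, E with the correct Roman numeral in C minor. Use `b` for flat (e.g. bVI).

IVmaj7

F is scale degree 4 in C minor. The diatonic chord on degree 4 would be Fm (iv), but F–A–C–E is the major-seventh chord from C major. As a borrowed chord it is labeled IVmaj7.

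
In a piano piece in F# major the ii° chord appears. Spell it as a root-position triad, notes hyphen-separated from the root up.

G#-B-D

The root, G#, is scale degree 2 — the same note in F# major and F# minor; only the chord quality changes. Building the diminished chord from the parallel minor on G#: G#–B–D.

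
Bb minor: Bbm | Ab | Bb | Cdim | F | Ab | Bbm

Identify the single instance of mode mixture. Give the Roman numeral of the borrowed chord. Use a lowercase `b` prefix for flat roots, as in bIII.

I

In Bb minor (with V from harmonic minor) the diatonic chords are Bbm, Cdim, Db, Ebm, F, Gb, Ab. Bbm, Ab, Cdim and F all belong to that set. But Bb (Bb–D–F) is foreign: the diatonic i on degree 1 is Bbm, whereas Bb comes from Bb major. It is labeled I.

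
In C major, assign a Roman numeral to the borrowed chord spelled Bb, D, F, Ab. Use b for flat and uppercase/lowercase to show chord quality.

bVII7

The root Bb is the lowered 7th scale degree — diatonically C major has B there. The diatonic chord on degree 7 would be Bdim (vii°), but Bb–D–F–Ab is the dominant-seventh chord from C minor. As a borrowed chord it is labeled bVII7.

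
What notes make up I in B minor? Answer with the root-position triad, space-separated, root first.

B D# F#

The root, B, is scale degree 1 — the same note in B minor and B major; only the chord quality changes. Stacking thirds in B major on B gives B–D#–F#.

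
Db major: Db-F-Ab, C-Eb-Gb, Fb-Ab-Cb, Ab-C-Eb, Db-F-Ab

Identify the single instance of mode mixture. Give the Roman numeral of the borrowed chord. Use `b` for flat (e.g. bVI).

In Db major the diatonic chords are Db, Ebm, Fm, Gb, Ab, Bbm, Cdim. Of the given chords, Db–F–Ab = Db, C–Eb–Gb = Cdim and Ab–C–Eb = Ab are diatonic. But Fb–Ab–Cb is foreign: the diatonic iii on degree 3 is Fm, whereas Fb comes from Db minor. It is labeled bIII.

bIII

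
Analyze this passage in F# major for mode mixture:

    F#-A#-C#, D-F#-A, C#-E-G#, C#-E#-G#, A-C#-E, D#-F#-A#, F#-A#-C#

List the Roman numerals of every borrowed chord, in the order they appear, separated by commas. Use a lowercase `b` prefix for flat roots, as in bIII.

F# major has the diatonic set F#, G#m, A#m, B, C#, D#m, E#dim. Of the given chords, F#–A#–C# = F#, C#–E#–G# = C# and D#–F#–A# = D#m are diatonic. D–F#–A is not: scale degree 6 in F# major carries D#m (vi). In F# minor the chord on that degree is D, so here it functions as bVI, borrowed from the parallel minor. But C#–E–G# is foreign: the diatonic V on degree 5 is C#, whereas C#m comes from F# minor. It is labeled v. A–C#–E doesn't fit — on degree 3 F# major would have A#m (iii). A is the degree-3 chord of F# minor, so it is the borrowed bIII.

bVI, v, bIII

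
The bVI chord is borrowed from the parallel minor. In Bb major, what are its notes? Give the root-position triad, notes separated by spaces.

Scale degree 6 in Bb major is G. bVI uses the lowered form, Gb, taken from Bb minor. In Bb minor the chord on Gb is Gb–Bb–Db.

Gb Bb Db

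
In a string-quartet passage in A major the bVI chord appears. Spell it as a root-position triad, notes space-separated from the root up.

The root of bVI is the lowered 6th degree: F# becomes F. Stacking thirds in A minor on F gives F–A–C.

F A C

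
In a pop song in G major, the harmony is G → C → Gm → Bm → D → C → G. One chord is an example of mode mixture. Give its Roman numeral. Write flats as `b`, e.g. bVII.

In G major the diatonic chords are G, Am, Bm, C, D, Em, F#dim. G, C, Bm and D are all diatonic. But Gm (G–Bb–D) is foreign: the diatonic I on degree 1 is G, whereas Gm comes from G minor. It is labeled i.

i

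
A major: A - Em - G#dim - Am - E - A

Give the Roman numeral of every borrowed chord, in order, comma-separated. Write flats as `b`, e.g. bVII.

v, i

In A major the diatonic chords are A, Bm, C#m, D, E, F#m, G#dim. A, G#dim and E all belong to that set. Em (E–G–B) doesn't fit — on degree 5 A major would have E (V). Em is the degree-5 chord of A minor, so it is the borrowed v. But Am (A–C–E) is foreign: the diatonic I on degree 1 is A, whereas Am comes from A minor. It is labeled i.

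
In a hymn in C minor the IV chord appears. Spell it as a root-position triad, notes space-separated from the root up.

F A C

The root, F, is scale degree 4 — the same note in C minor and C major; only the chord quality changes. In C major the chord on F is F–A–C.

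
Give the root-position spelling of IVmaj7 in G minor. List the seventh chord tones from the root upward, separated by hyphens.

C-E-G-B

IVmaj7 is built on scale degree 4, which is C in both G minor and its parallel. Building the major-seventh chord from the parallel major on C: C–E–G–B.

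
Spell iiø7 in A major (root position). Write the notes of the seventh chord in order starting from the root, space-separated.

The root, B, is scale degree 2 — the same note in A major and A minor; only the chord quality changes. Stacking thirds in A minor on B gives B–D–F–A.

B D F A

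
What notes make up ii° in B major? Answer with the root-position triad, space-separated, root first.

ii° is built on scale degree 2, which is C# in both B major and its parallel. Building the diminished chord from the parallel minor on C#: C#–E–G.

C# E G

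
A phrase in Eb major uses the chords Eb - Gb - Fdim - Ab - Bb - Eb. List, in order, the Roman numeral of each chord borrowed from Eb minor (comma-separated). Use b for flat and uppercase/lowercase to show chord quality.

bIII, ii°

The diatonic triads in Eb major are Eb, Fm, Gm, Ab, Bb, Cm, Ddim. Eb, Ab and Bb all belong to that set. But Gb (Gb–Bb–Db) is foreign: the diatonic iii on degree 3 is Gm, whereas Gb comes from Eb minor. It is labeled bIII. Fdim (F–Ab–Cb) is not: scale degree 2 in Eb major carries Fm (ii). In Eb minor the chord on that degree is Fdim, so here it functions as ii°, borrowed from the parallel minor.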